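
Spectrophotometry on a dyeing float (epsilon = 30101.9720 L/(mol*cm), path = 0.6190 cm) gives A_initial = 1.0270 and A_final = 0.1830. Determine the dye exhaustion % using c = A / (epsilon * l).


c_initial = A_i / (epsilon * l) = 1.0270 / (30101.9720 * 0.6190) = 5.5117e-05 mol/L
c_final = A_f / (epsilon * l) = 0.1830 / (30101.9720 * 0.6190) = 9.8212e-06 mol/L
Exhaustion = (c_initial - c_final) / c_initial * 100 = (5.5117e-05 - 9.8212e-06) / 5.5117e-05 * 100 = 82.1811 %


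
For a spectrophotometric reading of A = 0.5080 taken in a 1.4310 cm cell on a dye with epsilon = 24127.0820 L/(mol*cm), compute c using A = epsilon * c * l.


Formula: c = A / (epsilon * l)
Substituting: c = 0.5080 / (24127.0820 * 1.4310)
Result: 1.4714e-05 mol/L


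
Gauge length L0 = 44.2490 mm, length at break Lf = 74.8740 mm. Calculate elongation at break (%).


Formula: Elongation = (Lf - L0) / L0 * 100
Substituting: Elongation = (74.8740 - 44.2490) / 44.2490 * 100
Result: 69.2106 %


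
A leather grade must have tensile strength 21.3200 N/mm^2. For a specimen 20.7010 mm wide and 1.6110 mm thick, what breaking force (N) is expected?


Formula: F = TS * w * t
Substituting: F = 21.3200 * 20.7010 * 1.6110
Result: 711.0073 N


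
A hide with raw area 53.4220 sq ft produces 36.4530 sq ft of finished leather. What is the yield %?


Formula: Yield = finished / raw * 100
Substituting: Yield = 36.4530 / 53.4220 * 100
Result: 68.2359 %


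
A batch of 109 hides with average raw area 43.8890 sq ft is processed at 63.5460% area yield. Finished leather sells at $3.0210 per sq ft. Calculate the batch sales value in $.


Raw_total = N * avg_area = 109 * 43.8890 = 4783.9010 sq ft
Finished = Raw_total * yield / 100 = 4783.9010 * 63.5460 / 100 = 3039.9777 sq ft
Value = Finished * price = 3039.9777 * 3.0210 = 9183.7727 $


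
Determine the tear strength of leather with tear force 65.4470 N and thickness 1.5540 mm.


Formula: Tear strength = force / thickness
Substituting: Tear strength = 65.4470 / 1.5540
Result: 42.1152 N/mm


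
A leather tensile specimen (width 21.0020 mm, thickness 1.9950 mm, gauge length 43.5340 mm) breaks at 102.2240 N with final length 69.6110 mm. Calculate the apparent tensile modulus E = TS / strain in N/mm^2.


TS = F / (w * t) = 102.2240 / (21.0020 * 1.9950) = 2.4398 N/mm^2
strain = (Lf - L0) / L0 = (69.6110 - 43.5340) / 43.5340 = 0.5990
E = TS / strain = 2.4398 / 0.5990 = 4.0731 N/mm^2


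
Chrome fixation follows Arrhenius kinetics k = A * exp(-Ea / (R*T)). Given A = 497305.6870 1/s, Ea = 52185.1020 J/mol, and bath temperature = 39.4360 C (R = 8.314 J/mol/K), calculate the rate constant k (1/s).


T_K = T_C + 273.15 = 39.4360 + 273.15 = 312.5860 K
exponent = -Ea / (R * T_K) = -52185.1020 / (8.314 * 312.5860) = -20.0802
k = A * exp(exponent) = 497305.6870 * exp(-20.0802) = 9.4607e-04 1/s


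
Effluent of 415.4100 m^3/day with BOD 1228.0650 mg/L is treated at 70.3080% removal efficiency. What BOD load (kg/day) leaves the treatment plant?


Load_in = volume * conc / 1000 = 415.4100 * 1228.0650 / 1000 = 510.1505 kg/day
Removed = Load_in * eff / 100 = 510.1505 * 70.3080 / 100 = 358.6766 kg/day
Load_out = Load_in - Removed = 510.1505 - 358.6766 = 151.4739 kg/day


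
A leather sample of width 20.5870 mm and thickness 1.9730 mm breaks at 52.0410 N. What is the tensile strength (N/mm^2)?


Formula: TS = force / (width * thickness)
Substituting: TS = 52.0410 / (20.5870 * 1.9730)
Result: 1.2812 N/mm^2


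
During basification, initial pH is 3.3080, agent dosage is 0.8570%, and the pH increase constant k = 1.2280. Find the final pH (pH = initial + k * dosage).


Formula: pH_final = pH_initial + k * base_pct
Substituting: pH_final = 3.3080 + 1.2280 * 0.8570
Result: 4.3604


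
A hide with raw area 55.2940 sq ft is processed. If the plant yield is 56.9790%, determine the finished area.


Formula: finished = raw * yield / 100
Substituting: finished = 55.2940 * 56.9790 / 100
Result: 31.5060 sq ft


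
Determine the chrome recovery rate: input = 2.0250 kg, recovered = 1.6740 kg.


Formula: Recovery = recovered / input * 100
Substituting: Recovery = 1.6740 / 2.0250 * 100
Result: 82.6667 %


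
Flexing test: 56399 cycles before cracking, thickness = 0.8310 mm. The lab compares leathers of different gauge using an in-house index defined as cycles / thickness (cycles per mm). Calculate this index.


Formula: Index = cycles / thickness
Substituting: Index = 56399 / 0.8310
Result: 67868.8327 cycles/mm


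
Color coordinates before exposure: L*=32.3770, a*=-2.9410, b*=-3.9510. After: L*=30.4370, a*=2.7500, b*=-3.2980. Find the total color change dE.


dL = -1.9400, da = 5.6910, db = 0.6530
dE = sqrt((-1.9400)^2 + 5.6910^2 + 0.6530^2) = 6.0479


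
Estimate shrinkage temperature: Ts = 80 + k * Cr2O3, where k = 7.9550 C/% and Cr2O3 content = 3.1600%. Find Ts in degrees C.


Formula: Ts = 80 + k * Cr2O3
Substituting: Ts = 80 + 7.9550 * 3.1600
Result: 105.1378 C


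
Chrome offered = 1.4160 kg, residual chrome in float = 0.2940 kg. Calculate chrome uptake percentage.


Formula: Uptake = (offered - residual) / offered * 100
Substituting: Uptake = (1.4160 - 0.2940) / 1.4160 * 100
Result: 79.2373 %


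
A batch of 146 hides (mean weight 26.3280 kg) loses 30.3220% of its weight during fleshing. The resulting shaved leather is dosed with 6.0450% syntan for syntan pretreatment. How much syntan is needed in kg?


Total_raw = N * avg_wt = 146 * 26.3280 = 3843.8880 kg
Substrate = Total_raw * (1 - loss/100) = 3843.8880 * (1 - 30.3220/100) = 2678.3443 kg
Syntan = Substrate * pct / 100 = 2678.3443 * 6.0450 / 100 = 161.9059 kg


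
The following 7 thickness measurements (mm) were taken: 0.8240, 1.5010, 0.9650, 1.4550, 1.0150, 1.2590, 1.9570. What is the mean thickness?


Formula: Average = sum / n
Substituting: Average = 8.9760 / 7
Result: 1.2823 mm


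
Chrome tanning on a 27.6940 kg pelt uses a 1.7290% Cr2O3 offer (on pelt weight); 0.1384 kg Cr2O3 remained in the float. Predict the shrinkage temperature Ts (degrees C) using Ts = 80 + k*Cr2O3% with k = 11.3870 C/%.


Offered = pelt * offer_pct / 100 = 27.6940 * 1.7290 / 100 = 0.4788 kg
Uptake = offered - residual = 0.4788 - 0.1384 = 0.3404 kg
Cr2O3% on pelt = uptake / pelt * 100 = 0.3404 / 27.6940 * 100 = 1.2293 %
Ts = 80 + k * Cr2O3% = 80 + 11.3870 * 1.2293 = 93.9975 C


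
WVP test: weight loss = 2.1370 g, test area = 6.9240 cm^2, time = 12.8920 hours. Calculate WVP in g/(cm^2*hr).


Formula: WVP = loss / (area * time)
Substituting: WVP = 2.1370 / (6.9240 * 12.8920)
Result: 0.0239402 g/(cm^2*hr)


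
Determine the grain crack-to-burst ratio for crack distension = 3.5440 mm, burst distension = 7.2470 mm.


Formula: Ratio = crack / burst
Substituting: Ratio = 3.5440 / 7.2470
Result: 0.4890


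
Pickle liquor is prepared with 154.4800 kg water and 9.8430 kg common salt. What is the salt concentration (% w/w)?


Formula: Conc = salt / (water + salt) * 100
Substituting: Conc = 9.8430 / (154.4800 + 9.8430) * 100
Result: 5.9900 %


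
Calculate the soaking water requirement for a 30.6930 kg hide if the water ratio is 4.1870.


Formula: Water = hide_weight * ratio
Substituting: Water = 30.6930 * 4.1870
Result: 128.5116 kg


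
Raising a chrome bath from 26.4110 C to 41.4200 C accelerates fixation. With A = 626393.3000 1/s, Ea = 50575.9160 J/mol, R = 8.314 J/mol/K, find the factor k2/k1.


T1 = 26.4110 + 273.15 = 299.5610 K; T2 = 41.4200 + 273.15 = 314.5700 K
k1 = A * exp(-Ea/(R*T1)) = 626393.3000 * exp(-50575.9160/(8.314*299.5610)) = 9.4967e-04 1/s
k2 = A * exp(-Ea/(R*T2)) = 626393.3000 * exp(-50575.9160/(8.314*314.5700)) = 0.00250245 1/s
k2/k1 = 0.00250245 / 9.4967e-04 = 2.6351


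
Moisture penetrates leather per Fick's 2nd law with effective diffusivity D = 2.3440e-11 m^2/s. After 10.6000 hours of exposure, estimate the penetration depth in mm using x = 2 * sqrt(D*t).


t = 10.6000 hr * 3600 = 38160.0000 s
D * t = 2.3440e-11 * 38160.0000 = 8.9447e-07
x = 2 * sqrt(D*t) = 2 * sqrt(8.9447e-07) = 0.00189153 m = 1.8915 mm


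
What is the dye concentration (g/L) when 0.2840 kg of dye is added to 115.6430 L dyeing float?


Formula: Conc = dye_mass(kg) / volume(L) * 1000
Substituting: Conc = 0.2840 / 115.6430 * 1000
Result: 2.4558 g/L


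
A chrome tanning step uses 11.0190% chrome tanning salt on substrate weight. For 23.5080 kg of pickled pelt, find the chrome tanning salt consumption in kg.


Formula: Chrome = substrate * pct / 100
Substituting: Chrome = 23.5080 * 11.0190 / 100
Result: 2.5903 kg


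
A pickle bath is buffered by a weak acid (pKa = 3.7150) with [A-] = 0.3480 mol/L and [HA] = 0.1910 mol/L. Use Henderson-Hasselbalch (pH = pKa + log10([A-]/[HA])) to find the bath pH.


ratio = [A-] / [HA] = 0.3480 / 0.1910 = 1.8220
log10(ratio) = 0.2605
pH = pKa + log10(ratio) = 3.7150 + 0.2605 = 3.9755


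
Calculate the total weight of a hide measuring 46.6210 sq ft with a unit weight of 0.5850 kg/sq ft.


Formula: Weight = area * weight_per_sqft
Substituting: Weight = 46.6210 * 0.5850
Result: 27.2733 kg


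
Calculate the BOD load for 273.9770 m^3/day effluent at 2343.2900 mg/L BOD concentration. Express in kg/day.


Formula: BOD_load = volume * conc / 1000
Substituting: BOD_load = 273.9770 * 2343.2900 / 1000
Result: 642.0076 kg/day


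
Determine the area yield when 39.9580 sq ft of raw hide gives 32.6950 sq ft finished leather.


Formula: Yield = finished / raw * 100
Substituting: Yield = 32.6950 / 39.9580 * 100
Result: 81.8234 %


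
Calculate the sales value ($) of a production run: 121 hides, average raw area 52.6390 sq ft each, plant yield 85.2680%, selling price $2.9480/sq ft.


Raw_total = N * avg_area = 121 * 52.6390 = 6369.3190 sq ft
Finished = Raw_total * yield / 100 = 6369.3190 * 85.2680 / 100 = 5430.9909 sq ft
Value = Finished * price = 5430.9909 * 2.9480 = 16010.5612 $


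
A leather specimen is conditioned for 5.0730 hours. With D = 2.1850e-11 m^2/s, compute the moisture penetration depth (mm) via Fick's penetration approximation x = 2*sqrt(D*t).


t = 5.0730 hr * 3600 = 18262.8000 s
D * t = 2.1850e-11 * 18262.8000 = 3.9904e-07
x = 2 * sqrt(D*t) = 2 * sqrt(3.9904e-07) = 0.0012634 m = 1.2634 mm


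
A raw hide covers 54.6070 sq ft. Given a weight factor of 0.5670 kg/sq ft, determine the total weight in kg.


Formula: Weight = area * weight_per_sqft
Substituting: Weight = 54.6070 * 0.5670
Result: 30.9622 kg


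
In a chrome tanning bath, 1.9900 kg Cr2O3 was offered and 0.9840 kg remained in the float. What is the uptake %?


Formula: Uptake = (offered - residual) / offered * 100
Substituting: Uptake = (1.9900 - 0.9840) / 1.9900 * 100
Result: 50.5528 %


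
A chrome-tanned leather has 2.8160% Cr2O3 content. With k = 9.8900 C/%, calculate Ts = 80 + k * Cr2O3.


Formula: Ts = 80 + k * Cr2O3
Substituting: Ts = 80 + 9.8900 * 2.8160
Result: 107.8502 C


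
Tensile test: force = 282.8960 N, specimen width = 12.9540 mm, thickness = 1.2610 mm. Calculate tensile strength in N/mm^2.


Formula: TS = force / (width * thickness)
Substituting: TS = 282.8960 / (12.9540 * 1.2610)
Result: 17.3184 N/mm^2


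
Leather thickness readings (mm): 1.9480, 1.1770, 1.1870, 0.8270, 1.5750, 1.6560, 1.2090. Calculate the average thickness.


Formula: Average = sum / n
Substituting: Average = 9.5790 / 7
Result: 1.3684 mm


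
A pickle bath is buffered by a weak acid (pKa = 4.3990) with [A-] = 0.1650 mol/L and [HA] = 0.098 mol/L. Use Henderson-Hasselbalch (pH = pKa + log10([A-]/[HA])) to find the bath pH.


ratio = [A-] / [HA] = 0.1650 / 0.098 = 1.6837
log10(ratio) = 0.2263
pH = pKa + log10(ratio) = 4.3990 + 0.2263 = 4.6253


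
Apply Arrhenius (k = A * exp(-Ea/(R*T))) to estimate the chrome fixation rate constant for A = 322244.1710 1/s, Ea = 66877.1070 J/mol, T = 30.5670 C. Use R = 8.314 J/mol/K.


T_K = T_C + 273.15 = 30.5670 + 273.15 = 303.7170 K
exponent = -Ea / (R * T_K) = -66877.1070 / (8.314 * 303.7170) = -26.4849
k = A * exp(exponent) = 322244.1710 * exp(-26.4849) = 1.0138e-06 1/s


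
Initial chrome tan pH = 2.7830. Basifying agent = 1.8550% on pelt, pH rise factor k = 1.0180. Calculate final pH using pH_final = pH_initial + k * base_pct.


Formula: pH_final = pH_initial + k * base_pct
Substituting: pH_final = 2.7830 + 1.0180 * 1.8550
Result: 4.6714


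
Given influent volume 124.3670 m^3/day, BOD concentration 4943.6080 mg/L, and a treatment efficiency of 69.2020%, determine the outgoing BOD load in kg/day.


Load_in = volume * conc / 1000 = 124.3670 * 4943.6080 / 1000 = 614.8217 kg/day
Removed = Load_in * eff / 100 = 614.8217 * 69.2020 / 100 = 425.4689 kg/day
Load_out = Load_in - Removed = 614.8217 - 425.4689 = 189.3528 kg/day


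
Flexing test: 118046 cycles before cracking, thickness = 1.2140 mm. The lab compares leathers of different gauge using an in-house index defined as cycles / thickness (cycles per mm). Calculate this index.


Formula: Index = cycles / thickness
Substituting: Index = 118046 / 1.2140
Result: 97237.2323 cycles/mm


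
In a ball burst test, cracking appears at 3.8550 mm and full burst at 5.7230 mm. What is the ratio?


Formula: Ratio = crack / burst
Substituting: Ratio = 3.8550 / 5.7230
Result: 0.6736


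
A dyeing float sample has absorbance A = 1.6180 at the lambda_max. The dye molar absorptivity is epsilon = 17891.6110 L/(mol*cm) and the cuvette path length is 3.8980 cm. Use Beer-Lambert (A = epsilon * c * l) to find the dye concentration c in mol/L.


Formula: c = A / (epsilon * l)
Substituting: c = 1.6180 / (17891.6110 * 3.8980)
Result: 2.3200e-05 mol/L


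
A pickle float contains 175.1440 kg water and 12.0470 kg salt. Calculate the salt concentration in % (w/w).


Formula: Conc = salt / (water + salt) * 100
Substituting: Conc = 12.0470 / (175.1440 + 12.0470) * 100
Result: 6.4357 %


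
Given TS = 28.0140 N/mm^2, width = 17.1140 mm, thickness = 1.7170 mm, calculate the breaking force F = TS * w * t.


Formula: F = TS * w * t
Substituting: F = 28.0140 * 17.1140 * 1.7170
Result: 823.1841 N


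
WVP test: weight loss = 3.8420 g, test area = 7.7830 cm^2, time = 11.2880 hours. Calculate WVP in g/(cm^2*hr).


Formula: WVP = loss / (area * time)
Substituting: WVP = 3.8420 / (7.7830 * 11.2880)
Result: 0.0437314 g/(cm^2*hr)


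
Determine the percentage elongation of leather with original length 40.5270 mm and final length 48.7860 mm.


Formula: Elongation = (Lf - L0) / L0 * 100
Substituting: Elongation = (48.7860 - 40.5270) / 40.5270 * 100
Result: 20.3790 %


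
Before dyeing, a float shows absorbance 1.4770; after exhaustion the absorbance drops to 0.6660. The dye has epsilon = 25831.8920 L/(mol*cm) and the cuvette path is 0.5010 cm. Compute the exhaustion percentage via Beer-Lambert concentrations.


c_initial = A_i / (epsilon * l) = 1.4770 / (25831.8920 * 0.5010) = 1.1413e-04 mol/L
c_final = A_f / (epsilon * l) = 0.6660 / (25831.8920 * 0.5010) = 5.1461e-05 mol/L
Exhaustion = (c_initial - c_final) / c_initial * 100 = (1.1413e-04 - 5.1461e-05) / 1.1413e-04 * 100 = 54.9086 %


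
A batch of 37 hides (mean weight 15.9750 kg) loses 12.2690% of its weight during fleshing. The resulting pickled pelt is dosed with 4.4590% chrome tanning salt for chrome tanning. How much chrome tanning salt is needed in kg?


Total_raw = N * avg_wt = 37 * 15.9750 = 591.0750 kg
Substrate = Total_raw * (1 - loss/100) = 591.0750 * (1 - 12.2690/100) = 518.5560 kg
Chrome = Substrate * pct / 100 = 518.5560 * 4.4590 / 100 = 23.1224 kg


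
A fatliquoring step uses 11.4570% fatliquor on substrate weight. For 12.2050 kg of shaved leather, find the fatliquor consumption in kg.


Formula: Fat = substrate * pct / 100
Substituting: Fat = 12.2050 * 11.4570 / 100
Result: 1.3983 kg


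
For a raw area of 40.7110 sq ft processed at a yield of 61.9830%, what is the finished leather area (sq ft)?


Formula: finished = raw * yield / 100
Substituting: finished = 40.7110 * 61.9830 / 100
Result: 25.2339 sq ft


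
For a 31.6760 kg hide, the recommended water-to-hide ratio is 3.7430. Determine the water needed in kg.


Formula: Water = hide_weight * ratio
Substituting: Water = 31.6760 * 3.7430
Result: 118.5633 kg


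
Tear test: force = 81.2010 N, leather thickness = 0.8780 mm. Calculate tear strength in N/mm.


Formula: Tear strength = force / thickness
Substituting: Tear strength = 81.2010 / 0.8780
Result: 92.4841 N/mm


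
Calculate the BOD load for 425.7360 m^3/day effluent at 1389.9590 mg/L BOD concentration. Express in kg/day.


Formula: BOD_load = volume * conc / 1000
Substituting: BOD_load = 425.7360 * 1389.9590 / 1000
Result: 591.7556 kg/day


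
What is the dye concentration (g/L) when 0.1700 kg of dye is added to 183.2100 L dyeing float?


Formula: Conc = dye_mass(kg) / volume(L) * 1000
Substituting: Conc = 0.1700 / 183.2100 * 1000
Result: 0.9279 g/L


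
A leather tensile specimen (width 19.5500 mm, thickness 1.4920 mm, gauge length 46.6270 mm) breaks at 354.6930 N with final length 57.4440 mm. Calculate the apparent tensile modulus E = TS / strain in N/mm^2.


TS = F / (w * t) = 354.6930 / (19.5500 * 1.4920) = 12.1601 N/mm^2
strain = (Lf - L0) / L0 = (57.4440 - 46.6270) / 46.6270 = 0.2320
E = TS / strain = 12.1601 / 0.2320 = 52.4165 N/mm^2


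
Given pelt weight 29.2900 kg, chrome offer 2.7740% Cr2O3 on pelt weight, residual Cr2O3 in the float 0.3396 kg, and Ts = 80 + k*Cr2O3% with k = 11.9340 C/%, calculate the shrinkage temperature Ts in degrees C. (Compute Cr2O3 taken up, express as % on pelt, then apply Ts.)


Offered = pelt * offer_pct / 100 = 29.2900 * 2.7740 / 100 = 0.8125 kg
Uptake = offered - residual = 0.8125 - 0.3396 = 0.4729 kg
Cr2O3% on pelt = uptake / pelt * 100 = 0.4729 / 29.2900 * 100 = 1.6146 %
Ts = 80 + k * Cr2O3% = 80 + 11.9340 * 1.6146 = 99.2682 C


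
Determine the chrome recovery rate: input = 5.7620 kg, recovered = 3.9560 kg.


Formula: Recovery = recovered / input * 100
Substituting: Recovery = 3.9560 / 5.7620 * 100
Result: 68.6567 %


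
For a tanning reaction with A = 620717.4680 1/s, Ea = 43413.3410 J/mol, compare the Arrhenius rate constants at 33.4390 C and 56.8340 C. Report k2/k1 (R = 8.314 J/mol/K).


T1 = 33.4390 + 273.15 = 306.5890 K; T2 = 56.8340 + 273.15 = 329.9840 K
k1 = A * exp(-Ea/(R*T1)) = 620717.4680 * exp(-43413.3410/(8.314*306.5890)) = 0.0248968 1/s
k2 = A * exp(-Ea/(R*T2)) = 620717.4680 * exp(-43413.3410/(8.314*329.9840)) = 0.0832826 1/s
k2/k1 = 0.0832826 / 0.0248968 = 3.3451


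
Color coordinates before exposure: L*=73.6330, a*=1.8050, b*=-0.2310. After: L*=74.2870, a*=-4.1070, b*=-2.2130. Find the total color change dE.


dL = 0.6540, da = -5.9120, db = -1.9820
dE = sqrt(0.6540^2 + (-5.9120)^2 + (-1.9820)^2) = 6.2696


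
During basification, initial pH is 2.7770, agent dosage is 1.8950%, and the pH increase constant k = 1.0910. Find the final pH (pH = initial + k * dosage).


Formula: pH_final = pH_initial + k * base_pct
Substituting: pH_final = 2.7770 + 1.0910 * 1.8950
Result: 4.8444


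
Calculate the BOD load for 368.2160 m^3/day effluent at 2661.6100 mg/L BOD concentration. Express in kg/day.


Formula: BOD_load = volume * conc / 1000
Substituting: BOD_load = 368.2160 * 2661.6100 / 1000
Result: 980.0474 kg/day


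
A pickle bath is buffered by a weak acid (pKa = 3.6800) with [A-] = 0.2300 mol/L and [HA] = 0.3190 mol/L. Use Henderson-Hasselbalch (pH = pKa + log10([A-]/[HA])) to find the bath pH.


ratio = [A-] / [HA] = 0.2300 / 0.3190 = 0.7210
log10(ratio) = -0.1421
pH = pKa + log10(ratio) = 3.6800 - 0.1421 = 3.5379


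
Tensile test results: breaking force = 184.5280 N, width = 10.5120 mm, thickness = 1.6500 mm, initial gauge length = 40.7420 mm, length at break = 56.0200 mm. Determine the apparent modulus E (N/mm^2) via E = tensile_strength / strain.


TS = F / (w * t) = 184.5280 / (10.5120 * 1.6500) = 10.6388 N/mm^2
strain = (Lf - L0) / L0 = (56.0200 - 40.7420) / 40.7420 = 0.3750
E = TS / strain = 10.6388 / 0.3750 = 28.3706 N/mm^2


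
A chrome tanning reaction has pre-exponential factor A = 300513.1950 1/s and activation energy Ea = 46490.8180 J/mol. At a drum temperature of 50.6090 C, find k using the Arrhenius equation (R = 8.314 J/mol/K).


T_K = T_C + 273.15 = 50.6090 + 273.15 = 323.7590 K
exponent = -Ea / (R * T_K) = -46490.8180 / (8.314 * 323.7590) = -17.2717
k = A * exp(exponent) = 300513.1950 * exp(-17.2717) = 0.00948103 1/s


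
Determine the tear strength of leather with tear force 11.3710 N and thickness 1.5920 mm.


Formula: Tear strength = force / thickness
Substituting: Tear strength = 11.3710 / 1.5920
Result: 7.1426 N/mm


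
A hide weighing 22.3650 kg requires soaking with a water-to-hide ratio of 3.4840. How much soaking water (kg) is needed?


Formula: Water = hide_weight * ratio
Substituting: Water = 22.3650 * 3.4840
Result: 77.9197 kg


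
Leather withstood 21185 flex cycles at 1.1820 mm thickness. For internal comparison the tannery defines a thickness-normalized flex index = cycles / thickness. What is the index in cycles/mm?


Formula: Index = cycles / thickness
Substituting: Index = 21185 / 1.1820
Result: 17923.0118 cycles/mm


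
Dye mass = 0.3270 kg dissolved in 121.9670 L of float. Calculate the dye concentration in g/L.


Formula: Conc = dye_mass(kg) / volume(L) * 1000
Substituting: Conc = 0.3270 / 121.9670 * 1000
Result: 2.6811 g/L


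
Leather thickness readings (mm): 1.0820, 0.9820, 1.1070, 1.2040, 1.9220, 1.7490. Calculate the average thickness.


Formula: Average = sum / n
Substituting: Average = 8.0460 / 6
Result: 1.3410 mm


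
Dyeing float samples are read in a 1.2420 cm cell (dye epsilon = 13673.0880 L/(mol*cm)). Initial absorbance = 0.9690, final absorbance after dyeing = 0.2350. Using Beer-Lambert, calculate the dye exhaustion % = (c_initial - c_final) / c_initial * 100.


c_initial = A_i / (epsilon * l) = 0.9690 / (13673.0880 * 1.2420) = 5.7060e-05 mol/L
c_final = A_f / (epsilon * l) = 0.2350 / (13673.0880 * 1.2420) = 1.3838e-05 mol/L
Exhaustion = (c_initial - c_final) / c_initial * 100 = (5.7060e-05 - 1.3838e-05) / 5.7060e-05 * 100 = 75.7482 %


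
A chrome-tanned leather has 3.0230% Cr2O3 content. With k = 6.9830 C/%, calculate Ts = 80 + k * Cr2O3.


Formula: Ts = 80 + k * Cr2O3
Substituting: Ts = 80 + 6.9830 * 3.0230
Result: 101.1096 C


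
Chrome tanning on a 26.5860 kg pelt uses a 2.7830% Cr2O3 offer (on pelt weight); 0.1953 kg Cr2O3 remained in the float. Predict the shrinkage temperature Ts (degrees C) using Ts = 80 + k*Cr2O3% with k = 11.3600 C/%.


Offered = pelt * offer_pct / 100 = 26.5860 * 2.7830 / 100 = 0.7399 kg
Uptake = offered - residual = 0.7399 - 0.1953 = 0.5446 kg
Cr2O3% on pelt = uptake / pelt * 100 = 0.5446 / 26.5860 * 100 = 2.0484 %
Ts = 80 + k * Cr2O3% = 80 + 11.3600 * 2.0484 = 103.2699 C


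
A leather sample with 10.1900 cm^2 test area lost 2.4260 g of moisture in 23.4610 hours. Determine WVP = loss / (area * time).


Formula: WVP = loss / (area * time)
Substituting: WVP = 2.4260 / (10.1900 * 23.4610)
Result: 0.0101478 g/(cm^2*hr)


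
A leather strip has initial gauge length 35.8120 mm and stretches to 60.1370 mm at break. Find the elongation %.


Formula: Elongation = (Lf - L0) / L0 * 100
Substituting: Elongation = (60.1370 - 35.8120) / 35.8120 * 100
Result: 67.9242 %


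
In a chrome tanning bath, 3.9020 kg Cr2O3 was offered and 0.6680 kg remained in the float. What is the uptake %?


Formula: Uptake = (offered - residual) / offered * 100
Substituting: Uptake = (3.9020 - 0.6680) / 3.9020 * 100
Result: 82.8806 %


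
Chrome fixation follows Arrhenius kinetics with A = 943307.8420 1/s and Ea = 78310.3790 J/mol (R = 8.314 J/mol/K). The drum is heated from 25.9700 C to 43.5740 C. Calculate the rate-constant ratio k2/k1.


T1 = 25.9700 + 273.15 = 299.1200 K; T2 = 43.5740 + 273.15 = 316.7240 K
k1 = A * exp(-Ea/(R*T1)) = 943307.8420 * exp(-78310.3790/(8.314*299.1200)) = 1.9907e-08 1/s
k2 = A * exp(-Ea/(R*T2)) = 943307.8420 * exp(-78310.3790/(8.314*316.7240)) = 1.1458e-07 1/s
k2/k1 = 1.1458e-07 / 1.9907e-08 = 5.7559


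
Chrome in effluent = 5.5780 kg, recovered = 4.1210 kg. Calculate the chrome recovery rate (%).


Formula: Recovery = recovered / input * 100
Substituting: Recovery = 4.1210 / 5.5780 * 100
Result: 73.8795 %


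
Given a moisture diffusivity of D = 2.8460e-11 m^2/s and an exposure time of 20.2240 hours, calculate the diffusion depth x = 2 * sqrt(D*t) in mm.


t = 20.2240 hr * 3600 = 72806.4000 s
D * t = 2.8460e-11 * 72806.4000 = 2.0721e-06
x = 2 * sqrt(D*t) = 2 * sqrt(2.0721e-06) = 0.00287894 m = 2.8789 mm


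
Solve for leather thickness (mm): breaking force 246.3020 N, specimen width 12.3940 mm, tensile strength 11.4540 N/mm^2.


Formula: t = F / (TS * w)
Substituting: t = 246.3020 / (11.4540 * 12.3940)
Result: 1.7350 mm


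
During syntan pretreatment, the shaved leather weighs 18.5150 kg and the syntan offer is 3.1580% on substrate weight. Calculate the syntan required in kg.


Formula: Syntan = substrate * pct / 100
Substituting: Syntan = 18.5150 * 3.1580 / 100
Result: 0.5847 kg


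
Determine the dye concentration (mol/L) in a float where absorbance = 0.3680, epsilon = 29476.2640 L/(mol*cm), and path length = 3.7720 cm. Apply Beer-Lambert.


Formula: c = A / (epsilon * l)
Substituting: c = 0.3680 / (29476.2640 * 3.7720)
Result: 3.3098e-06 mol/L


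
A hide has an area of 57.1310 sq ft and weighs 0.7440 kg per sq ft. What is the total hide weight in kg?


Formula: Weight = area * weight_per_sqft
Substituting: Weight = 57.1310 * 0.7440
Result: 42.5055 kg


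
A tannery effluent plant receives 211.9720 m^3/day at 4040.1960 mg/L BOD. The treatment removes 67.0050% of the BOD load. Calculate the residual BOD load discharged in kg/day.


Load_in = volume * conc / 1000 = 211.9720 * 4040.1960 / 1000 = 856.4084 kg/day
Removed = Load_in * eff / 100 = 856.4084 * 67.0050 / 100 = 573.8365 kg/day
Load_out = Load_in - Removed = 856.4084 - 573.8365 = 282.5720 kg/day


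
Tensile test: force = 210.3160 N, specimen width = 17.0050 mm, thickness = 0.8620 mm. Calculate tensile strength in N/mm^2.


Formula: TS = force / (width * thickness)
Substituting: TS = 210.3160 / (17.0050 * 0.8620)
Result: 14.3479 N/mm^2


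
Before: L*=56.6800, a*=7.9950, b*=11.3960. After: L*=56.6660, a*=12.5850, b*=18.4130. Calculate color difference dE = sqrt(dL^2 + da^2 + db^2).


dL = -0.014, da = 4.5900, db = 7.0170
dE = sqrt((-0.014)^2 + 4.5900^2 + 7.0170^2) = 8.3849


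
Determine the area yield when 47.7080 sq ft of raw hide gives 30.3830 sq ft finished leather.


Formula: Yield = finished / raw * 100
Substituting: Yield = 30.3830 / 47.7080 * 100
Result: 63.6853 %


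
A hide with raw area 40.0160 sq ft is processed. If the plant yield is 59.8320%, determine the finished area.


Formula: finished = raw * yield / 100
Substituting: finished = 40.0160 * 59.8320 / 100
Result: 23.9424 sq ft


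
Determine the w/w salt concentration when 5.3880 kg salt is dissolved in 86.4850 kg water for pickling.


Formula: Conc = salt / (water + salt) * 100
Substituting: Conc = 5.3880 / (86.4850 + 5.3880) * 100
Result: 5.8646 %


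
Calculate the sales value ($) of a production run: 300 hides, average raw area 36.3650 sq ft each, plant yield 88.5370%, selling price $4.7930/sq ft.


Raw_total = N * avg_area = 300 * 36.3650 = 10909.5000 sq ft
Finished = Raw_total * yield / 100 = 10909.5000 * 88.5370 / 100 = 9658.9440 sq ft
Value = Finished * price = 9658.9440 * 4.7930 = 46295.3187 $


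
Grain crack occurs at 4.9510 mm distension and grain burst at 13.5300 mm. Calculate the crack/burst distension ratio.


Formula: Ratio = crack / burst
Substituting: Ratio = 4.9510 / 13.5300
Result: 0.3659


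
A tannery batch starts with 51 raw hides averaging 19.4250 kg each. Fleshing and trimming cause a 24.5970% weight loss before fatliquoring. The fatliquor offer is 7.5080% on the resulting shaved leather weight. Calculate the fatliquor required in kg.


Total_raw = N * avg_wt = 51 * 19.4250 = 990.6750 kg
Substrate = Total_raw * (1 - loss/100) = 990.6750 * (1 - 24.5970/100) = 746.9987 kg
Fat = Substrate * pct / 100 = 746.9987 * 7.5080 / 100 = 56.0847 kg


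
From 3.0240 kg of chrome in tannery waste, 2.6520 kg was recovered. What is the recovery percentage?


Formula: Recovery = recovered / input * 100
Substituting: Recovery = 2.6520 / 3.0240 * 100
Result: 87.6984 %


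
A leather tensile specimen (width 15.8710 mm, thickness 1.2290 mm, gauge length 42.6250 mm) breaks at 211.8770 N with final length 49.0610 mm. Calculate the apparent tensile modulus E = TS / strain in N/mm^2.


TS = F / (w * t) = 211.8770 / (15.8710 * 1.2290) = 10.8624 N/mm^2
strain = (Lf - L0) / L0 = (49.0610 - 42.6250) / 42.6250 = 0.1510
E = TS / strain = 10.8624 / 0.1510 = 71.9409 N/mm^2


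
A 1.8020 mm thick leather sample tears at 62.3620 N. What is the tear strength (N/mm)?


Formula: Tear strength = force / thickness
Substituting: Tear strength = 62.3620 / 1.8020
Result: 34.6071 N/mm


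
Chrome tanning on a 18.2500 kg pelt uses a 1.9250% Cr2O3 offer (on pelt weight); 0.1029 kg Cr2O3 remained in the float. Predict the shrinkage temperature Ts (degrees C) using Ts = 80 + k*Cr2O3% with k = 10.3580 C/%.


Offered = pelt * offer_pct / 100 = 18.2500 * 1.9250 / 100 = 0.3513 kg
Uptake = offered - residual = 0.3513 - 0.1029 = 0.2484 kg
Cr2O3% on pelt = uptake / pelt * 100 = 0.2484 / 18.2500 * 100 = 1.3612 %
Ts = 80 + k * Cr2O3% = 80 + 10.3580 * 1.3612 = 94.0989 C


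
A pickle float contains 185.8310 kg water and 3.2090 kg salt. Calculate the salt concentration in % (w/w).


Formula: Conc = salt / (water + salt) * 100
Substituting: Conc = 3.2090 / (185.8310 + 3.2090) * 100
Result: 1.6975 %


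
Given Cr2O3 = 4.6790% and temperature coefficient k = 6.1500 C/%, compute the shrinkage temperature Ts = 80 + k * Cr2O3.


Formula: Ts = 80 + k * Cr2O3
Substituting: Ts = 80 + 6.1500 * 4.6790
Result: 108.7759 C


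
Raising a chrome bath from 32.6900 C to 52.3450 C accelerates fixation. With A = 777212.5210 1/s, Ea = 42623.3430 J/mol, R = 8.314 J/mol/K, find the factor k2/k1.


T1 = 32.6900 + 273.15 = 305.8400 K; T2 = 52.3450 + 273.15 = 325.4950 K
k1 = A * exp(-Ea/(R*T1)) = 777212.5210 * exp(-42623.3430/(8.314*305.8400)) = 0.0407948 1/s
k2 = A * exp(-Ea/(R*T2)) = 777212.5210 * exp(-42623.3430/(8.314*325.4950)) = 0.1123 1/s
k2/k1 = 0.1123 / 0.0407948 = 2.7517


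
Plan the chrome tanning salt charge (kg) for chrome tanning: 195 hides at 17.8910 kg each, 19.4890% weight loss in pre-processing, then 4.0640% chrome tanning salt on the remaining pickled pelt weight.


Total_raw = N * avg_wt = 195 * 17.8910 = 3488.7450 kg
Substrate = Total_raw * (1 - loss/100) = 3488.7450 * (1 - 19.4890/100) = 2808.8235 kg
Chrome = Substrate * pct / 100 = 2808.8235 * 4.0640 / 100 = 114.1506 kg


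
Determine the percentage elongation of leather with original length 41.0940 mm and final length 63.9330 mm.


Formula: Elongation = (Lf - L0) / L0 * 100
Substituting: Elongation = (63.9330 - 41.0940) / 41.0940 * 100
Result: 55.5775 %


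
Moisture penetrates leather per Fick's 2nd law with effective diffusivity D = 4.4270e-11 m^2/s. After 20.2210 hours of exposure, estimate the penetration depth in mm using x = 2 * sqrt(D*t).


t = 20.2210 hr * 3600 = 72795.6000 s
D * t = 4.4270e-11 * 72795.6000 = 3.2227e-06
x = 2 * sqrt(D*t) = 2 * sqrt(3.2227e-06) = 0.00359035 m = 3.5904 mm


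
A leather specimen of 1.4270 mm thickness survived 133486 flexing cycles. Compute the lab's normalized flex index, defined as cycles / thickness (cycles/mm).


Formula: Index = cycles / thickness
Substituting: Index = 133486 / 1.4270
Result: 93543.0974 cycles/mm


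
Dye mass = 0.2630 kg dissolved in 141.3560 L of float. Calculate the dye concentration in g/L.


Formula: Conc = dye_mass(kg) / volume(L) * 1000
Substituting: Conc = 0.2630 / 141.3560 * 1000
Result: 1.8606 g/L


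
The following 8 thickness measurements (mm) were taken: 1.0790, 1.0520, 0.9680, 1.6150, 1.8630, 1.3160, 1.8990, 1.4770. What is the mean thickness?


Formula: Average = sum / n
Substituting: Average = 11.2690 / 8
Result: 1.4086 mm


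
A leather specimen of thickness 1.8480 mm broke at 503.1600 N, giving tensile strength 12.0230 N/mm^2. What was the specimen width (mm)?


Formula: w = F / (TS * t)
Substituting: w = 503.1600 / (12.0230 * 1.8480)
Result: 22.6460 mm


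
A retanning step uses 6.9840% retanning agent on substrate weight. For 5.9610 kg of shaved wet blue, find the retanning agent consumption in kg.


Formula: Retan = substrate * pct / 100
Substituting: Retan = 5.9610 * 6.9840 / 100
Result: 0.4163 kg


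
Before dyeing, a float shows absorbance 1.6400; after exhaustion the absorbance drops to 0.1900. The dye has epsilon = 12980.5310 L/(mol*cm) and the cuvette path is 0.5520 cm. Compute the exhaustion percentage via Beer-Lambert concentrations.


c_initial = A_i / (epsilon * l) = 1.6400 / (12980.5310 * 0.5520) = 2.2888e-04 mol/L
c_final = A_f / (epsilon * l) = 0.1900 / (12980.5310 * 0.5520) = 2.6517e-05 mol/L
Exhaustion = (c_initial - c_final) / c_initial * 100 = (2.2888e-04 - 2.6517e-05) / 2.2888e-04 * 100 = 88.4146 %


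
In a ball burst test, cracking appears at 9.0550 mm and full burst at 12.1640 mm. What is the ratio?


Formula: Ratio = crack / burst
Substituting: Ratio = 9.0550 / 12.1640
Result: 0.7444


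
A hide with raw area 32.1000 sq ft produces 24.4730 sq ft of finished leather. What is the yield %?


Formula: Yield = finished / raw * 100
Substituting: Yield = 24.4730 / 32.1000 * 100
Result: 76.2399 %


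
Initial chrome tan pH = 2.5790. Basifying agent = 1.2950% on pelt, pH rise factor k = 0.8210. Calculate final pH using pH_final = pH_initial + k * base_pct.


Formula: pH_final = pH_initial + k * base_pct
Substituting: pH_final = 2.5790 + 0.8210 * 1.2950
Result: 3.6422


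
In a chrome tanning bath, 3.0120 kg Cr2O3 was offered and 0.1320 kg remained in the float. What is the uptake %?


Formula: Uptake = (offered - residual) / offered * 100
Substituting: Uptake = (3.0120 - 0.1320) / 3.0120 * 100
Result: 95.6175 %


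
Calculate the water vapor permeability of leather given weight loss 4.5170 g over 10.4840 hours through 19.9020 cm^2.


Formula: WVP = loss / (area * time)
Substituting: WVP = 4.5170 / (19.9020 * 10.4840)
Result: 0.0216484 g/(cm^2*hr)


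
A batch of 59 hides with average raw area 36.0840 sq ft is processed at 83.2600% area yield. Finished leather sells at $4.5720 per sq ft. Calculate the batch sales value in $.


Raw_total = N * avg_area = 59 * 36.0840 = 2128.9560 sq ft
Finished = Raw_total * yield / 100 = 2128.9560 * 83.2600 / 100 = 1772.5688 sq ft
Value = Finished * price = 1772.5688 * 4.5720 = 8104.1844 $


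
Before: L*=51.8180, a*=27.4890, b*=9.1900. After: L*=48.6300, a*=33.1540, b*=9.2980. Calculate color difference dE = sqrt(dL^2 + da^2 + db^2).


dL = -3.1880, da = 5.6650, db = 0.1080
dE = sqrt((-3.1880)^2 + 5.6650^2 + 0.1080^2) = 6.5013


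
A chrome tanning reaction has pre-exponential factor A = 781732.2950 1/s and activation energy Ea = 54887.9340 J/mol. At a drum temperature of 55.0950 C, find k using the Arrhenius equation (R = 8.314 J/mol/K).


T_K = T_C + 273.15 = 55.0950 + 273.15 = 328.2450 K
exponent = -Ea / (R * T_K) = -54887.9340 / (8.314 * 328.2450) = -20.1126
k = A * exp(exponent) = 781732.2950 * exp(-20.1126) = 0.00143965 1/s


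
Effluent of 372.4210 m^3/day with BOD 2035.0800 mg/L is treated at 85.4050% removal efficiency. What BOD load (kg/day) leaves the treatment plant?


Load_in = volume * conc / 1000 = 372.4210 * 2035.0800 / 1000 = 757.9065 kg/day
Removed = Load_in * eff / 100 = 757.9065 * 85.4050 / 100 = 647.2901 kg/day
Load_out = Load_in - Removed = 757.9065 - 647.2901 = 110.6165 kg/day


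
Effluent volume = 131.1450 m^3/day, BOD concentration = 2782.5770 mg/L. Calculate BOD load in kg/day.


Formula: BOD_load = volume * conc / 1000
Substituting: BOD_load = 131.1450 * 2782.5770 / 1000
Result: 364.9211 kg/day


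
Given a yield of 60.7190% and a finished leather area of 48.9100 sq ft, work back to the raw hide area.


Formula: raw = finished * 100 / yield
Substituting: raw = 48.9100 * 100 / 60.7190
Result: 80.5514 sq ft


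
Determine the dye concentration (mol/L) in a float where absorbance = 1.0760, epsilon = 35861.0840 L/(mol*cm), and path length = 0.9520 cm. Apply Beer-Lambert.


Formula: c = A / (epsilon * l)
Substituting: c = 1.0760 / (35861.0840 * 0.9520)
Result: 3.1518e-05 mol/L


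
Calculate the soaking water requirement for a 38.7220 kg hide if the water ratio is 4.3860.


Formula: Water = hide_weight * ratio
Substituting: Water = 38.7220 * 4.3860
Result: 169.8347 kg


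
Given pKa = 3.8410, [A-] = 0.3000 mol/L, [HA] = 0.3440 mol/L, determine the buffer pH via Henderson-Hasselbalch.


ratio = [A-] / [HA] = 0.3000 / 0.3440 = 0.8721
log10(ratio) = -0.0594372
pH = pKa + log10(ratio) = 3.8410 - 0.0594372 = 3.7816


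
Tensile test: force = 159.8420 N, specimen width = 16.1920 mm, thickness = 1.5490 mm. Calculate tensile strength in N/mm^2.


Formula: TS = force / (width * thickness)
Substituting: TS = 159.8420 / (16.1920 * 1.5490)
Result: 6.3729 N/mm^2


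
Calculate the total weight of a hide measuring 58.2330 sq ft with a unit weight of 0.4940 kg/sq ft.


Formula: Weight = area * weight_per_sqft
Substituting: Weight = 58.2330 * 0.4940
Result: 28.7671 kg


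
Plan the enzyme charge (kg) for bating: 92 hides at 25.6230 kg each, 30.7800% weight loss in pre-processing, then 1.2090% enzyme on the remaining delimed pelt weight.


Total_raw = N * avg_wt = 92 * 25.6230 = 2357.3160 kg
Substrate = Total_raw * (1 - loss/100) = 2357.3160 * (1 - 30.7800/100) = 1631.7341 kg
Enzyme = Substrate * pct / 100 = 1631.7341 * 1.2090 / 100 = 19.7277 kg


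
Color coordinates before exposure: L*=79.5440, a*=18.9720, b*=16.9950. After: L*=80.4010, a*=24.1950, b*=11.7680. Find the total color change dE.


dL = 0.8570, da = 5.2230, db = -5.2270
dE = sqrt(0.8570^2 + 5.2230^2 + (-5.2270)^2) = 7.4388


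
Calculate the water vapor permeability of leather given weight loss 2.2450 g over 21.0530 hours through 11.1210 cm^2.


Formula: WVP = loss / (area * time)
Substituting: WVP = 2.2450 / (11.1210 * 21.0530)
Result: 0.00958867 g/(cm^2*hr)


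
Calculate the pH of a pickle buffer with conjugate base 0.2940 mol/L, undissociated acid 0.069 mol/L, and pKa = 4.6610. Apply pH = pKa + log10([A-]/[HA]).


ratio = [A-] / [HA] = 0.2940 / 0.069 = 4.2609
log10(ratio) = 0.6295
pH = pKa + log10(ratio) = 4.6610 + 0.6295 = 5.2905


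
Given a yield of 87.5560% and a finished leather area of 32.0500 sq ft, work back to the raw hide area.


Formula: raw = finished * 100 / yield
Substituting: raw = 32.0500 * 100 / 87.5560
Result: 36.6051 sq ft


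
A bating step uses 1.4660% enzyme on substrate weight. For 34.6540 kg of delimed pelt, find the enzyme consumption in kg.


Formula: Enzyme = substrate * pct / 100
Substituting: Enzyme = 34.6540 * 1.4660 / 100
Result: 0.5080 kg


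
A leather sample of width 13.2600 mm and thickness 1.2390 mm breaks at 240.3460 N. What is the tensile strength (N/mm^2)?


Formula: TS = force / (width * thickness)
Substituting: TS = 240.3460 / (13.2600 * 1.2390)
Result: 14.6293 N/mm^2


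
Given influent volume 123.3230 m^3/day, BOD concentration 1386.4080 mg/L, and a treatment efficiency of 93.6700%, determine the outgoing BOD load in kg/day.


Load_in = volume * conc / 1000 = 123.3230 * 1386.4080 / 1000 = 170.9760 kg/day
Removed = Load_in * eff / 100 = 170.9760 * 93.6700 / 100 = 160.1532 kg/day
Load_out = Load_in - Removed = 170.9760 - 160.1532 = 10.8228 kg/day
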